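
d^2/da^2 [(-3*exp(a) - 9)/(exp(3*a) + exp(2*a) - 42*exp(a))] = 6*(-2*exp(5*a) - 15*exp(4*a) - 101*exp(3*a) + 99*exp(2*a) + 189*exp(a) - 2646)*exp(-a)/(exp(6*a) + 3*exp(5*a) - 123*exp(4*a) - 251*exp(3*a) + 5166*exp(2*a) + 5292*exp(a) - 74088)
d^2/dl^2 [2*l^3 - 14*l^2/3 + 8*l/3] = 12*l - 28/3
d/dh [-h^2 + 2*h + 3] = 2 - 2*h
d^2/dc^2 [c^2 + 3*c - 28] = 2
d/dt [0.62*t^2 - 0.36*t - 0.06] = 1.24*t - 0.36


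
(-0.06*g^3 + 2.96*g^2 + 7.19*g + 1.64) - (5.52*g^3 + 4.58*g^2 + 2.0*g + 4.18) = -5.58*g^3 - 1.62*g^2 + 5.19*g - 2.54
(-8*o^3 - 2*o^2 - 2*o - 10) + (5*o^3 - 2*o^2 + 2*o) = -3*o^3 - 4*o^2 - 10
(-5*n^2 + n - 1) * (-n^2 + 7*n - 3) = 5*n^4 - 36*n^3 + 23*n^2 - 10*n + 3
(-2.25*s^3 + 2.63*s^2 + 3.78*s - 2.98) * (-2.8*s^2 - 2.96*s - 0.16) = 6.3*s^5 - 0.703999999999999*s^4 - 18.0088*s^3 - 3.2656*s^2 + 8.216*s + 0.4768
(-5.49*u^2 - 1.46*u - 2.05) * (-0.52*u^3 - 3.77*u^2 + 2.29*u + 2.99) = 2.8548*u^5 + 21.4565*u^4 - 6.0019*u^3 - 12.03*u^2 - 9.0599*u - 6.1295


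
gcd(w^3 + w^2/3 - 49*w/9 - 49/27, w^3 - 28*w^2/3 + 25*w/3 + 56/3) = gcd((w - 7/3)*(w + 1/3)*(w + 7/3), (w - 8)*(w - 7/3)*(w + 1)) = w - 7/3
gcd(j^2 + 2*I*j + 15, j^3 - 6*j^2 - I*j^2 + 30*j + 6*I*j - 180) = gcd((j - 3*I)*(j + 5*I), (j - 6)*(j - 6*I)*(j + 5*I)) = j + 5*I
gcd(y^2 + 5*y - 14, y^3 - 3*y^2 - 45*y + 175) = y + 7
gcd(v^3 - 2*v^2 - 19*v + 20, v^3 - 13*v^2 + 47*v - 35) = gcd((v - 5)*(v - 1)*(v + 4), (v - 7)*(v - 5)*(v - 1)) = v^2 - 6*v + 5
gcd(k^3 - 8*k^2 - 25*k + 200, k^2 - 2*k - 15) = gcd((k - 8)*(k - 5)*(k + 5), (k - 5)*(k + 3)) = k - 5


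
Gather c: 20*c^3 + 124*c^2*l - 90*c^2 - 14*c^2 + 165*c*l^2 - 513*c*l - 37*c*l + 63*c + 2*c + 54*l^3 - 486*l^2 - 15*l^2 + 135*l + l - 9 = 20*c^3 + c^2*(124*l - 104) + c*(165*l^2 - 550*l + 65) + 54*l^3 - 501*l^2 + 136*l - 9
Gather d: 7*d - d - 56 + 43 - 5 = 6*d - 18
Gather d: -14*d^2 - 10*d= -14*d^2 - 10*d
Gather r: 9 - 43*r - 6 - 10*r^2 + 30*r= -10*r^2 - 13*r + 3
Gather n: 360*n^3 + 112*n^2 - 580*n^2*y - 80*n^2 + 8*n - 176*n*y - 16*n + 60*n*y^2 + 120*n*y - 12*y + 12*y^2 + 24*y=360*n^3 + n^2*(32 - 580*y) + n*(60*y^2 - 56*y - 8) + 12*y^2 + 12*y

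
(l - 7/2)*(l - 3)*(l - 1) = l^3 - 15*l^2/2 + 17*l - 21/2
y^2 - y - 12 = (y - 4)*(y + 3)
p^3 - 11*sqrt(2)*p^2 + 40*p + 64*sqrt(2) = (p - 8*sqrt(2))*(p - 4*sqrt(2))*(p + sqrt(2))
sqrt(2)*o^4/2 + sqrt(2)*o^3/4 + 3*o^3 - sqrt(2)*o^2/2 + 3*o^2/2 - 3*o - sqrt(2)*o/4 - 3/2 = (o - 1)*(o + 1/2)*(o + 3*sqrt(2))*(sqrt(2)*o/2 + sqrt(2)/2)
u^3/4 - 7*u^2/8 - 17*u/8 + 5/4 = (u/4 + 1/2)*(u - 5)*(u - 1/2)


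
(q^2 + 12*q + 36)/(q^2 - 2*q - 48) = (q + 6)/(q - 8)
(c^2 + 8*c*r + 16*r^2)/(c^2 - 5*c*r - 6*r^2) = (-c^2 - 8*c*r - 16*r^2)/(-c^2 + 5*c*r + 6*r^2)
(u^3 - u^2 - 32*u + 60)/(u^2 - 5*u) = u + 4 - 12/u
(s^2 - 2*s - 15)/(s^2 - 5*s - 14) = (-s^2 + 2*s + 15)/(-s^2 + 5*s + 14)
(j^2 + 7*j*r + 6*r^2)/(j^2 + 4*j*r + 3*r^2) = (j + 6*r)/(j + 3*r)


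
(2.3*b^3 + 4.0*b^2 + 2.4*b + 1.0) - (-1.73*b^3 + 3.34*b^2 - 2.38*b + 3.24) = 4.03*b^3 + 0.66*b^2 + 4.78*b - 2.24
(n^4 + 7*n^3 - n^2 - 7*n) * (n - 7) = n^5 - 50*n^3 + 49*n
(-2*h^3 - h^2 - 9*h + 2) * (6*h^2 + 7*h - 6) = -12*h^5 - 20*h^4 - 49*h^3 - 45*h^2 + 68*h - 12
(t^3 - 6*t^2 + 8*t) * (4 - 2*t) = -2*t^4 + 16*t^3 - 40*t^2 + 32*t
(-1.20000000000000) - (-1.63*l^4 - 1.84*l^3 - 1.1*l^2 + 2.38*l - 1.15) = 1.63*l^4 + 1.84*l^3 + 1.1*l^2 - 2.38*l - 0.05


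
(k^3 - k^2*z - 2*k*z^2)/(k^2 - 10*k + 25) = k*(k^2 - k*z - 2*z^2)/(k^2 - 10*k + 25)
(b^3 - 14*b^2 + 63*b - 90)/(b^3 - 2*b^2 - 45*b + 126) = (b - 5)/(b + 7)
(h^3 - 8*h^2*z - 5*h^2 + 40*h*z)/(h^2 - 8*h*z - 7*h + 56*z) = h*(h - 5)/(h - 7)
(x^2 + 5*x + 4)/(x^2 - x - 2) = (x + 4)/(x - 2)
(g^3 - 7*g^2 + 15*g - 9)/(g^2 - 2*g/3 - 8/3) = 3*(-g^3 + 7*g^2 - 15*g + 9)/(-3*g^2 + 2*g + 8)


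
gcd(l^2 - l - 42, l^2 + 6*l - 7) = 1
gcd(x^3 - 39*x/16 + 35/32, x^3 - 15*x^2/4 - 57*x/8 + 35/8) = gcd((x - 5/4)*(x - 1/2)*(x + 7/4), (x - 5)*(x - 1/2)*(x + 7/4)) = x^2 + 5*x/4 - 7/8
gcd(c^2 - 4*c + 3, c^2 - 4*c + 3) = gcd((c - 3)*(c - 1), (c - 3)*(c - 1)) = c^2 - 4*c + 3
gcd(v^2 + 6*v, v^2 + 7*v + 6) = v + 6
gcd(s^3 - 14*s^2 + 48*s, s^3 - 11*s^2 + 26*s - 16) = s - 8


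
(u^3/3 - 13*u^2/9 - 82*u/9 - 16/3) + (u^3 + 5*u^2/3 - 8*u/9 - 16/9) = 4*u^3/3 + 2*u^2/9 - 10*u - 64/9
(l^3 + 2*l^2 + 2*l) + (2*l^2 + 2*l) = l^3 + 4*l^2 + 4*l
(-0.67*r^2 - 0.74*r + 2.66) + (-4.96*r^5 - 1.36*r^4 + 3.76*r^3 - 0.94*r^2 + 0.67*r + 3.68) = -4.96*r^5 - 1.36*r^4 + 3.76*r^3 - 1.61*r^2 - 0.07*r + 6.34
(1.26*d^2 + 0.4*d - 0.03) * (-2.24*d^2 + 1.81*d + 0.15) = -2.8224*d^4 + 1.3846*d^3 + 0.9802*d^2 + 0.0057*d - 0.0045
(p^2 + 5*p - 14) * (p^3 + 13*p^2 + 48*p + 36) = p^5 + 18*p^4 + 99*p^3 + 94*p^2 - 492*p - 504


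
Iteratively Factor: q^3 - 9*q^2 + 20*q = (q)*(q^2 - 9*q + 20) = q*(q - 4)*(q - 5)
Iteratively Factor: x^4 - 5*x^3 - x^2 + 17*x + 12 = (x + 1)*(x^3 - 6*x^2 + 5*x + 12) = (x - 3)*(x + 1)*(x^2 - 3*x - 4) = (x - 3)*(x + 1)^2*(x - 4)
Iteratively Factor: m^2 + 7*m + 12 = (m + 3)*(m + 4)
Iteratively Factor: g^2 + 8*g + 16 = (g + 4)*(g + 4)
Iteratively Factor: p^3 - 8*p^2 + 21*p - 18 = (p - 3)*(p^2 - 5*p + 6) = (p - 3)^2*(p - 2)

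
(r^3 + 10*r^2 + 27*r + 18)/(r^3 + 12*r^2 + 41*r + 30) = (r + 3)/(r + 5)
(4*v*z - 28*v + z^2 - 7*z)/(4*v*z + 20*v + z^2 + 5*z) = (z - 7)/(z + 5)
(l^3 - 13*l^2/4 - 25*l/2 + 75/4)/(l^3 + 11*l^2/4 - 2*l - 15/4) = (l - 5)/(l + 1)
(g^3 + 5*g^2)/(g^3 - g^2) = (g + 5)/(g - 1)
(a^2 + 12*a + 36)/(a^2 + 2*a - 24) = (a + 6)/(a - 4)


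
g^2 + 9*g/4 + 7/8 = (g + 1/2)*(g + 7/4)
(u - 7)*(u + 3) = u^2 - 4*u - 21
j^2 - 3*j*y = j*(j - 3*y)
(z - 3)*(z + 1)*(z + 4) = z^3 + 2*z^2 - 11*z - 12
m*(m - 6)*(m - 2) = m^3 - 8*m^2 + 12*m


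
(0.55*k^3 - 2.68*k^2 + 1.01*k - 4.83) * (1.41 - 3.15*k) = -1.7325*k^4 + 9.2175*k^3 - 6.9603*k^2 + 16.6386*k - 6.8103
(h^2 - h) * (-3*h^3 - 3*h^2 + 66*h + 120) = -3*h^5 + 69*h^3 + 54*h^2 - 120*h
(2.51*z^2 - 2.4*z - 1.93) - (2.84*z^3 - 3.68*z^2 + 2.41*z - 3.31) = -2.84*z^3 + 6.19*z^2 - 4.81*z + 1.38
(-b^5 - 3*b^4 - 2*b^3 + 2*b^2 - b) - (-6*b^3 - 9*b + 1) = -b^5 - 3*b^4 + 4*b^3 + 2*b^2 + 8*b - 1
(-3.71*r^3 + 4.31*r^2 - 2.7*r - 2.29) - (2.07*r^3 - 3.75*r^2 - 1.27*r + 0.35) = -5.78*r^3 + 8.06*r^2 - 1.43*r - 2.64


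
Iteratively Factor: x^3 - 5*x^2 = (x)*(x^2 - 5*x) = x^2*(x - 5)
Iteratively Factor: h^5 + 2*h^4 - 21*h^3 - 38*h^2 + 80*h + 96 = (h + 3)*(h^4 - h^3 - 18*h^2 + 16*h + 32) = (h - 4)*(h + 3)*(h^3 + 3*h^2 - 6*h - 8) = (h - 4)*(h + 1)*(h + 3)*(h^2 + 2*h - 8) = (h - 4)*(h + 1)*(h + 3)*(h + 4)*(h - 2)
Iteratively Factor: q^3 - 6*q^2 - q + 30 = (q - 5)*(q^2 - q - 6) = (q - 5)*(q - 3)*(q + 2)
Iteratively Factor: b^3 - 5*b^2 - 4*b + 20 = (b - 5)*(b^2 - 4) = (b - 5)*(b - 2)*(b + 2)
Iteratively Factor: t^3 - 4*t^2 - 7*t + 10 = (t + 2)*(t^2 - 6*t + 5) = (t - 5)*(t + 2)*(t - 1)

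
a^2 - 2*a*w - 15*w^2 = (a - 5*w)*(a + 3*w)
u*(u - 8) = u^2 - 8*u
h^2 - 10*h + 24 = (h - 6)*(h - 4)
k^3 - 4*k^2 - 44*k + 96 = (k - 8)*(k - 2)*(k + 6)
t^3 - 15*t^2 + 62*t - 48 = (t - 8)*(t - 6)*(t - 1)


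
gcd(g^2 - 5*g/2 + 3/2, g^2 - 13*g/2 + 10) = 1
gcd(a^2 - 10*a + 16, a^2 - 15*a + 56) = a - 8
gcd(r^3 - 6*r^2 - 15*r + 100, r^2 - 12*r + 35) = r - 5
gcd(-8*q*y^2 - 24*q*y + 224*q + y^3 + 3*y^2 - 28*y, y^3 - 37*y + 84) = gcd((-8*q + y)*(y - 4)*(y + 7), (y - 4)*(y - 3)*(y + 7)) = y^2 + 3*y - 28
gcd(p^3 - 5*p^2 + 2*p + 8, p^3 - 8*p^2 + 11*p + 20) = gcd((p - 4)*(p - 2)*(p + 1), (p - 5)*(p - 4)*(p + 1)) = p^2 - 3*p - 4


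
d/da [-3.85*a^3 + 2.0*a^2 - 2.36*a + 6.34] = -11.55*a^2 + 4.0*a - 2.36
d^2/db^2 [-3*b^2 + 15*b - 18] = -6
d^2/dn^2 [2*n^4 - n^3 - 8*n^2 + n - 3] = 24*n^2 - 6*n - 16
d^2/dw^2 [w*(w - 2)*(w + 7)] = 6*w + 10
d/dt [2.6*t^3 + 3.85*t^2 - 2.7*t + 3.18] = 7.8*t^2 + 7.7*t - 2.7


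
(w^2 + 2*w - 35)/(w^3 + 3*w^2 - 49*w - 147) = (w - 5)/(w^2 - 4*w - 21)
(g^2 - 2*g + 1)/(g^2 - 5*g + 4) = (g - 1)/(g - 4)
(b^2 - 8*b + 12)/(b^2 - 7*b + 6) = (b - 2)/(b - 1)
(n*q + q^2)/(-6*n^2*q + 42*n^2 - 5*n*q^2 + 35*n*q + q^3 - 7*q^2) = q/(-6*n*q + 42*n + q^2 - 7*q)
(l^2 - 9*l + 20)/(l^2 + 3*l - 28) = (l - 5)/(l + 7)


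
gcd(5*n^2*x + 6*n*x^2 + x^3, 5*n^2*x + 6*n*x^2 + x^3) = 5*n^2*x + 6*n*x^2 + x^3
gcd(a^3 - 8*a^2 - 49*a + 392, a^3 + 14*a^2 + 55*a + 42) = a + 7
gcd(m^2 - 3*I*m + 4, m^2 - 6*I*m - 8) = m - 4*I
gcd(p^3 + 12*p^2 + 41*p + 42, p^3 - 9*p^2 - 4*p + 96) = p + 3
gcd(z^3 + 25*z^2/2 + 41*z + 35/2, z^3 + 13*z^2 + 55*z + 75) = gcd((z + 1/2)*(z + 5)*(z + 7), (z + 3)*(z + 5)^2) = z + 5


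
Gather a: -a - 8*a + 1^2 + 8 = 9 - 9*a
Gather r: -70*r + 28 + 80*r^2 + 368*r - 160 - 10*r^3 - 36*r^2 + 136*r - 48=-10*r^3 + 44*r^2 + 434*r - 180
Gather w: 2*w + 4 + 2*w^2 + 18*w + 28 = 2*w^2 + 20*w + 32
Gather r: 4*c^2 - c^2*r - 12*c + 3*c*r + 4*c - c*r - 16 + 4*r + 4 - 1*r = 4*c^2 - 8*c + r*(-c^2 + 2*c + 3) - 12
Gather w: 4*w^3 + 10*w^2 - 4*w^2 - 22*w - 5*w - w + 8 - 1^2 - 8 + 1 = 4*w^3 + 6*w^2 - 28*w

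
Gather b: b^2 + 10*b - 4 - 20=b^2 + 10*b - 24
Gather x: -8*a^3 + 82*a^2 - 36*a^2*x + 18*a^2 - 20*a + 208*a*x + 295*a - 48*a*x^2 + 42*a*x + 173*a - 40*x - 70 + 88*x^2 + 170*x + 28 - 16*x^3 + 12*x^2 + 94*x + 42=-8*a^3 + 100*a^2 + 448*a - 16*x^3 + x^2*(100 - 48*a) + x*(-36*a^2 + 250*a + 224)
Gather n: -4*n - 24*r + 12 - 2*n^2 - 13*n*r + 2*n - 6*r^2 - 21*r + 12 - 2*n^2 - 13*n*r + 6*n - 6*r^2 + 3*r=-4*n^2 + n*(4 - 26*r) - 12*r^2 - 42*r + 24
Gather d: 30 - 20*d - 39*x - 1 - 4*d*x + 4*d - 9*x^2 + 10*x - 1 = d*(-4*x - 16) - 9*x^2 - 29*x + 28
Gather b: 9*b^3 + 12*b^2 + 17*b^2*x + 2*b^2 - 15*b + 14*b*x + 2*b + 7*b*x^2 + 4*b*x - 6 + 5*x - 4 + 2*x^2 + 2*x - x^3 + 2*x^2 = 9*b^3 + b^2*(17*x + 14) + b*(7*x^2 + 18*x - 13) - x^3 + 4*x^2 + 7*x - 10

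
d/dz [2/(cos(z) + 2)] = 2*sin(z)/(cos(z) + 2)^2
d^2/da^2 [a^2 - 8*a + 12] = 2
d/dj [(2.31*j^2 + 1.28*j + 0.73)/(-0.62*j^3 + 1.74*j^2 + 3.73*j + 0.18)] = (1.4322*j^4 + 1.5872*j^3 + 7.7469*j^2 - 1.7088*j - 2.4925)/(0.3844*j^6 - 2.1576*j^5 - 1.5976*j^4 + 12.7572*j^3 + 14.5393*j^2 + 1.3428*j + 0.0324)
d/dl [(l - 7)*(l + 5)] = 2*l - 2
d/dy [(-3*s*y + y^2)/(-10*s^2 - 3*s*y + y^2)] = (3*s - 2*y)*(10*s^2 + 3*s*y - y^2 - y*(3*s - y))/(10*s^2 + 3*s*y - y^2)^2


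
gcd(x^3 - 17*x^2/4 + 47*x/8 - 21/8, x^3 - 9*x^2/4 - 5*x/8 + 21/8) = x^2 - 13*x/4 + 21/8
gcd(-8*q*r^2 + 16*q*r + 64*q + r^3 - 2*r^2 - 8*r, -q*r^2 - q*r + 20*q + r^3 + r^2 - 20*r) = r - 4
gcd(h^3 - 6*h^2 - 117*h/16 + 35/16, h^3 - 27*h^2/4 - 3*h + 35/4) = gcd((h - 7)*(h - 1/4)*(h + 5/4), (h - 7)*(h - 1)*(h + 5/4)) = h^2 - 23*h/4 - 35/4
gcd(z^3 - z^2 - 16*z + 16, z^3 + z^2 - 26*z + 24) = z^2 - 5*z + 4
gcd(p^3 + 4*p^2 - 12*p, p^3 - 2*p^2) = p^2 - 2*p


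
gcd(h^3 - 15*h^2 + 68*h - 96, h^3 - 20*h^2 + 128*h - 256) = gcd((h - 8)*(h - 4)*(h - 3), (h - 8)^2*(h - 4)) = h^2 - 12*h + 32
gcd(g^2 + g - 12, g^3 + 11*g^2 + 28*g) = g + 4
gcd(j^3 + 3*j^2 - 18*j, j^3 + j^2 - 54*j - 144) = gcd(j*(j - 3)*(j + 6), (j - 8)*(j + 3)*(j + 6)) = j + 6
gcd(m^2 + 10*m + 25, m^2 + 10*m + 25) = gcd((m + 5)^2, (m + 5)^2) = m^2 + 10*m + 25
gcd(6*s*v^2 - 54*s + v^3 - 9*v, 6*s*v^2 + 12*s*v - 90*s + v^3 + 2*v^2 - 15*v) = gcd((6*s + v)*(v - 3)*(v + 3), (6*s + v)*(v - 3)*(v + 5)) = 6*s*v - 18*s + v^2 - 3*v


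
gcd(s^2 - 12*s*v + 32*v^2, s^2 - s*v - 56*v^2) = s - 8*v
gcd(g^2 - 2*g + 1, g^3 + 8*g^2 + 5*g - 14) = g - 1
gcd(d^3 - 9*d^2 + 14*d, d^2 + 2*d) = d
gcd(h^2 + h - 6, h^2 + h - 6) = h^2 + h - 6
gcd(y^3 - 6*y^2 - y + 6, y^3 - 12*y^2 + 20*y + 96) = y - 6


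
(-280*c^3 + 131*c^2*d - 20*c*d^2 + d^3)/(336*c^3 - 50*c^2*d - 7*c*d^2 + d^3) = (-35*c^2 + 12*c*d - d^2)/(42*c^2 - c*d - d^2)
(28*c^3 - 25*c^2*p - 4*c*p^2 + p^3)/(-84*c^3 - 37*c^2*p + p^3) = (-c + p)/(3*c + p)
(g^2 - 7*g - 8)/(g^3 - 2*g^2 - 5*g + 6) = (g^2 - 7*g - 8)/(g^3 - 2*g^2 - 5*g + 6)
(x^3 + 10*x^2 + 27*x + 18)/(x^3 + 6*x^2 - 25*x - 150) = (x^2 + 4*x + 3)/(x^2 - 25)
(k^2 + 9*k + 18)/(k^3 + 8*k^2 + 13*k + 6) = (k + 3)/(k^2 + 2*k + 1)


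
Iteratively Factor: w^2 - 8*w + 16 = (w - 4)*(w - 4)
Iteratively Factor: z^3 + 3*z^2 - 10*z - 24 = (z - 3)*(z^2 + 6*z + 8) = (z - 3)*(z + 2)*(z + 4)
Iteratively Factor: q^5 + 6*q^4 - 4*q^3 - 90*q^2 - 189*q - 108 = (q + 3)*(q^4 + 3*q^3 - 13*q^2 - 51*q - 36) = (q + 1)*(q + 3)*(q^3 + 2*q^2 - 15*q - 36) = (q - 4)*(q + 1)*(q + 3)*(q^2 + 6*q + 9) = (q - 4)*(q + 1)*(q + 3)^2*(q + 3)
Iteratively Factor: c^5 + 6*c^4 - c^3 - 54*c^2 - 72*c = (c + 2)*(c^4 + 4*c^3 - 9*c^2 - 36*c) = (c + 2)*(c + 4)*(c^3 - 9*c) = (c - 3)*(c + 2)*(c + 4)*(c^2 + 3*c) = c*(c - 3)*(c + 2)*(c + 4)*(c + 3)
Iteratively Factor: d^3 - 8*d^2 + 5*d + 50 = (d + 2)*(d^2 - 10*d + 25) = (d - 5)*(d + 2)*(d - 5)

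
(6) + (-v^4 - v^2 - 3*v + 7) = -v^4 - v^2 - 3*v + 13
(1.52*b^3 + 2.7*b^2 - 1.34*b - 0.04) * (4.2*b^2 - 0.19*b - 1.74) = 6.384*b^5 + 11.0512*b^4 - 8.7858*b^3 - 4.6114*b^2 + 2.3392*b + 0.0696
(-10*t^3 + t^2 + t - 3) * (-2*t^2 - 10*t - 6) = 20*t^5 + 98*t^4 + 48*t^3 - 10*t^2 + 24*t + 18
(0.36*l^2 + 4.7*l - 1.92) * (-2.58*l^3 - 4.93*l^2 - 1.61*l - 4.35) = -0.9288*l^5 - 13.9008*l^4 - 18.797*l^3 + 0.332599999999998*l^2 - 17.3538*l + 8.352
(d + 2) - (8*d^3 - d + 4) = -8*d^3 + 2*d - 2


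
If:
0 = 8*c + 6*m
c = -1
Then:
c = -1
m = 4/3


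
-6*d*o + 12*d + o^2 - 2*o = (-6*d + o)*(o - 2)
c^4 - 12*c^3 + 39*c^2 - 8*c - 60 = (c - 6)*(c - 5)*(c - 2)*(c + 1)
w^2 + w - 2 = (w - 1)*(w + 2)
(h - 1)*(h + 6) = h^2 + 5*h - 6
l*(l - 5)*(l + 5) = l^3 - 25*l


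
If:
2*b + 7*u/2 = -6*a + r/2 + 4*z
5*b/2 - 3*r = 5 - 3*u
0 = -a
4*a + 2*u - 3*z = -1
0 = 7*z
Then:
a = 0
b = 8/19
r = -69/38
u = -1/2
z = 0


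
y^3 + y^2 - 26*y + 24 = (y - 4)*(y - 1)*(y + 6)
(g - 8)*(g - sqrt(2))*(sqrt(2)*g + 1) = sqrt(2)*g^3 - 8*sqrt(2)*g^2 - g^2 - sqrt(2)*g + 8*g + 8*sqrt(2)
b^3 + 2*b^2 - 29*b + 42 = (b - 3)*(b - 2)*(b + 7)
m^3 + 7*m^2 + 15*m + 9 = (m + 1)*(m + 3)^2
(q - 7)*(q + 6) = q^2 - q - 42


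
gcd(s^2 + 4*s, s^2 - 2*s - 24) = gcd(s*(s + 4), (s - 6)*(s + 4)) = s + 4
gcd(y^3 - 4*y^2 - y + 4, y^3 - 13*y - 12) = y^2 - 3*y - 4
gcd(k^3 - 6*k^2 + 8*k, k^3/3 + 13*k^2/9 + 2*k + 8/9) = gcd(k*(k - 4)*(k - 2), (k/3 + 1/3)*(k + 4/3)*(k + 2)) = 1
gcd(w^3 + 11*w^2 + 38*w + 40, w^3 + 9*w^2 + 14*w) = w + 2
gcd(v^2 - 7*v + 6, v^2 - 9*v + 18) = v - 6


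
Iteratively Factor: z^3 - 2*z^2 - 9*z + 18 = (z - 2)*(z^2 - 9) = (z - 2)*(z + 3)*(z - 3)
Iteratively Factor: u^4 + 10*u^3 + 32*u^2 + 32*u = (u + 4)*(u^3 + 6*u^2 + 8*u) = u*(u + 4)*(u^2 + 6*u + 8) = u*(u + 4)^2*(u + 2)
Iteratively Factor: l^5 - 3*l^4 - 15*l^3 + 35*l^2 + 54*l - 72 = (l + 3)*(l^4 - 6*l^3 + 3*l^2 + 26*l - 24) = (l + 2)*(l + 3)*(l^3 - 8*l^2 + 19*l - 12) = (l - 4)*(l + 2)*(l + 3)*(l^2 - 4*l + 3) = (l - 4)*(l - 1)*(l + 2)*(l + 3)*(l - 3)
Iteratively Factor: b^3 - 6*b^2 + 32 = (b - 4)*(b^2 - 2*b - 8) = (b - 4)^2*(b + 2)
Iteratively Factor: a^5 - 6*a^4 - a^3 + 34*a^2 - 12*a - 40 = (a + 1)*(a^4 - 7*a^3 + 6*a^2 + 28*a - 40) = (a - 5)*(a + 1)*(a^3 - 2*a^2 - 4*a + 8) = (a - 5)*(a + 1)*(a + 2)*(a^2 - 4*a + 4) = (a - 5)*(a - 2)*(a + 1)*(a + 2)*(a - 2)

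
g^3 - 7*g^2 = g^2*(g - 7)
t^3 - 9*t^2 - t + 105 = (t - 7)*(t - 5)*(t + 3)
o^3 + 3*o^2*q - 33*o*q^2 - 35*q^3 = (o - 5*q)*(o + q)*(o + 7*q)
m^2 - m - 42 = (m - 7)*(m + 6)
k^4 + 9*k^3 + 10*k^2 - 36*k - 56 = (k - 2)*(k + 2)^2*(k + 7)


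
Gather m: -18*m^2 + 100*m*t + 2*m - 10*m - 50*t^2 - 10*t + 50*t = -18*m^2 + m*(100*t - 8) - 50*t^2 + 40*t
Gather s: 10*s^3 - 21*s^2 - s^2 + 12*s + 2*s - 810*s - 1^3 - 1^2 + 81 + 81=10*s^3 - 22*s^2 - 796*s + 160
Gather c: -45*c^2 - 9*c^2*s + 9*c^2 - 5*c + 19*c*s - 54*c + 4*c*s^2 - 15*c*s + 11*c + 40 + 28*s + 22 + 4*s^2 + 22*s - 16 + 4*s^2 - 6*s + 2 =c^2*(-9*s - 36) + c*(4*s^2 + 4*s - 48) + 8*s^2 + 44*s + 48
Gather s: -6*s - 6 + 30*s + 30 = 24*s + 24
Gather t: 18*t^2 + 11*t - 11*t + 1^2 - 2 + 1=18*t^2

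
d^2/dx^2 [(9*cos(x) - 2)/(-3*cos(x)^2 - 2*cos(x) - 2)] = 2*(729*(1 - cos(2*x))^2*cos(x) - 126*(1 - cos(2*x))^2 + 32*cos(x) - 280*cos(2*x) + 126*cos(3*x) - 162*cos(5*x) + 480)/(4*cos(x) + 3*cos(2*x) + 7)^3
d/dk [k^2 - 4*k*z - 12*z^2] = 2*k - 4*z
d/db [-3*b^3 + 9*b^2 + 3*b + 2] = -9*b^2 + 18*b + 3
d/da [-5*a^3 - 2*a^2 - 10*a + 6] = -15*a^2 - 4*a - 10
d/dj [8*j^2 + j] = 16*j + 1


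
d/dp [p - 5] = 1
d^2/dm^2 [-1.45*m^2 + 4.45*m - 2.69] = -2.90000000000000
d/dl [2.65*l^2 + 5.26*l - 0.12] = 5.3*l + 5.26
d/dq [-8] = 0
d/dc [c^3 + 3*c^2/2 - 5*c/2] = 3*c^2 + 3*c - 5/2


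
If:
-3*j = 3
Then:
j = -1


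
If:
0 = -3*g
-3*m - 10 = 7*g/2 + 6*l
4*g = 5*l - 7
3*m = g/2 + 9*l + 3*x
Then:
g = 0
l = 7/5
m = -92/15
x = -31/3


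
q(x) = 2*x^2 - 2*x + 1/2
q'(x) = 4*x - 2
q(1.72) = 2.98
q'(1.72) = 4.88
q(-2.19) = 14.47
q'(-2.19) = -10.76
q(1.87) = 3.75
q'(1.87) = 5.48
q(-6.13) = 87.91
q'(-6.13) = -26.52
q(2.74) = 10.04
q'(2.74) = 8.96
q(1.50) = 2.00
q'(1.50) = 4.00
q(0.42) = 0.01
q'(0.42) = -0.32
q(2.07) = 4.93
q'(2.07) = 6.28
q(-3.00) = 24.50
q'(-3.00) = -14.00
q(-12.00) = 312.50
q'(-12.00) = -50.00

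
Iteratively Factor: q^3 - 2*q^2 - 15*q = (q)*(q^2 - 2*q - 15) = q*(q + 3)*(q - 5)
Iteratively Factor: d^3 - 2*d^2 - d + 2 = (d + 1)*(d^2 - 3*d + 2) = (d - 1)*(d + 1)*(d - 2)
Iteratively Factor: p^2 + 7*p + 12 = (p + 3)*(p + 4)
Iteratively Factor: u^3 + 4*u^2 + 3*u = (u + 3)*(u^2 + u) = u*(u + 3)*(u + 1)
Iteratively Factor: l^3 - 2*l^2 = (l)*(l^2 - 2*l) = l^2*(l - 2)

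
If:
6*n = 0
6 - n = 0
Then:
No Solution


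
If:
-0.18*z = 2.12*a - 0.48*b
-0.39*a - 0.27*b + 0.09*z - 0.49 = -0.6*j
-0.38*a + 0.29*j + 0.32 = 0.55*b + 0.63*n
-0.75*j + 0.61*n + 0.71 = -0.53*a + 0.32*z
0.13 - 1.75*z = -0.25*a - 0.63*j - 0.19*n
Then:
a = 0.10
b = 0.66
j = 1.10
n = 0.38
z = 0.53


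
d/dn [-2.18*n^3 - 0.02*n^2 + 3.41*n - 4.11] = -6.54*n^2 - 0.04*n + 3.41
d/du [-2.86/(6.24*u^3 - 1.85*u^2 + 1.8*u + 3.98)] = (53.5392*u^2 - 10.582*u + 5.148)/(6.24*u^3 - 1.85*u^2 + 1.8*u + 3.98)^2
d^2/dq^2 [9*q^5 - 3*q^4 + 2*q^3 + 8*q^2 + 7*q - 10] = 180*q^3 - 36*q^2 + 12*q + 16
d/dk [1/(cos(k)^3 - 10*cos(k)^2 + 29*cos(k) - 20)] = (3*cos(k)^2 - 20*cos(k) + 29)*sin(k)/(cos(k)^3 - 10*cos(k)^2 + 29*cos(k) - 20)^2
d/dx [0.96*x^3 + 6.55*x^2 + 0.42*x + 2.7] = 2.88*x^2 + 13.1*x + 0.42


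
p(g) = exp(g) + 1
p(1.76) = 6.81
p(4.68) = 108.77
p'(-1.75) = 0.17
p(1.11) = 4.03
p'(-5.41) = 0.00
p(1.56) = 5.76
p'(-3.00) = 0.05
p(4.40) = 82.45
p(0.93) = 3.53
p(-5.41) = 1.00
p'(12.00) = 162754.79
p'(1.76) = 5.81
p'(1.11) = 3.03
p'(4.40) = 81.45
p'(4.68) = 107.77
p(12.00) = 162755.79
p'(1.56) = 4.76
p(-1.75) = 1.17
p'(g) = exp(g)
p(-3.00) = 1.05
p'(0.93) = 2.53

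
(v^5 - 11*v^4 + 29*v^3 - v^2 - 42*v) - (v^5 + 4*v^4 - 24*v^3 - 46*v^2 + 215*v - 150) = -15*v^4 + 53*v^3 + 45*v^2 - 257*v + 150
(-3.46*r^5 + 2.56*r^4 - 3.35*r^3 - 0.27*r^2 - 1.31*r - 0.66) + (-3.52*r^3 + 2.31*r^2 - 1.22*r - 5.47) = -3.46*r^5 + 2.56*r^4 - 6.87*r^3 + 2.04*r^2 - 2.53*r - 6.13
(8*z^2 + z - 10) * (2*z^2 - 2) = 16*z^4 + 2*z^3 - 36*z^2 - 2*z + 20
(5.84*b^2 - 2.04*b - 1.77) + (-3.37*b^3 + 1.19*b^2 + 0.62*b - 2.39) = -3.37*b^3 + 7.03*b^2 - 1.42*b - 4.16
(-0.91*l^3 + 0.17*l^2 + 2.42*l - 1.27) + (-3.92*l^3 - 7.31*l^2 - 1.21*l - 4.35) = -4.83*l^3 - 7.14*l^2 + 1.21*l - 5.62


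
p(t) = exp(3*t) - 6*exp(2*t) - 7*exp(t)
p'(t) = 3*exp(3*t) - 12*exp(2*t) - 7*exp(t)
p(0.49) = -23.06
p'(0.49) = -30.35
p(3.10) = 7826.14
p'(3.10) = 26745.68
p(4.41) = 515636.03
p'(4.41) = 1588669.44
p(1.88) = -22.10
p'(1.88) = 283.13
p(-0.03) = -11.53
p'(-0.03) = -15.35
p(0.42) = -21.03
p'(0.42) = -27.87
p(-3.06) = -0.34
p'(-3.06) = -0.35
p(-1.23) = -2.53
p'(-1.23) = -3.00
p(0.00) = -12.00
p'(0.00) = -16.00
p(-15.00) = 0.00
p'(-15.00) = 0.00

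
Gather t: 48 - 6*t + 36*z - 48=-6*t + 36*z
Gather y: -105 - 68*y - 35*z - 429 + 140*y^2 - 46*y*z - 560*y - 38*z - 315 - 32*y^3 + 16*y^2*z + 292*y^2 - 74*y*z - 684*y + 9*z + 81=-32*y^3 + y^2*(16*z + 432) + y*(-120*z - 1312) - 64*z - 768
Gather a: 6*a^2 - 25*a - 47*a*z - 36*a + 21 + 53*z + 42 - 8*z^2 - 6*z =6*a^2 + a*(-47*z - 61) - 8*z^2 + 47*z + 63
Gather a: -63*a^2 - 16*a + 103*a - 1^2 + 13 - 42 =-63*a^2 + 87*a - 30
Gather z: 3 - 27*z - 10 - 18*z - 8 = -45*z - 15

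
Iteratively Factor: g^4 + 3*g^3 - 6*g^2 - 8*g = (g)*(g^3 + 3*g^2 - 6*g - 8) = g*(g + 1)*(g^2 + 2*g - 8) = g*(g + 1)*(g + 4)*(g - 2)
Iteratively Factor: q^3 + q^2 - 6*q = (q - 2)*(q^2 + 3*q) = q*(q - 2)*(q + 3)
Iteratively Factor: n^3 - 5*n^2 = (n)*(n^2 - 5*n) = n*(n - 5)*(n)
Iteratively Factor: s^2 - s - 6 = (s - 3)*(s + 2)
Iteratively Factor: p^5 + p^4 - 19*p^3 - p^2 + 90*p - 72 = (p - 2)*(p^4 + 3*p^3 - 13*p^2 - 27*p + 36) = (p - 2)*(p + 3)*(p^3 - 13*p + 12) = (p - 3)*(p - 2)*(p + 3)*(p^2 + 3*p - 4) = (p - 3)*(p - 2)*(p + 3)*(p + 4)*(p - 1)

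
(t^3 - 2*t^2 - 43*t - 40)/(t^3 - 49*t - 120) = (t + 1)/(t + 3)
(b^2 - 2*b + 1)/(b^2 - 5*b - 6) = (-b^2 + 2*b - 1)/(-b^2 + 5*b + 6)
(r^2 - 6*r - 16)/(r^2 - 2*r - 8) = (r - 8)/(r - 4)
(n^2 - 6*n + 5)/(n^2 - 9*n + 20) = (n - 1)/(n - 4)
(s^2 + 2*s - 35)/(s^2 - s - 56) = (s - 5)/(s - 8)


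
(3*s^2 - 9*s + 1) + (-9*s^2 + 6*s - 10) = -6*s^2 - 3*s - 9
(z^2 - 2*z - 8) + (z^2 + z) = 2*z^2 - z - 8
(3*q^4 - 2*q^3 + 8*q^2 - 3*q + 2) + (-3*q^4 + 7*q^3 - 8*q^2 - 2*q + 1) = 5*q^3 - 5*q + 3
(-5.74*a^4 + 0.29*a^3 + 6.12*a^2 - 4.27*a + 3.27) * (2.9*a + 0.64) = -16.646*a^5 - 2.8326*a^4 + 17.9336*a^3 - 8.4662*a^2 + 6.7502*a + 2.0928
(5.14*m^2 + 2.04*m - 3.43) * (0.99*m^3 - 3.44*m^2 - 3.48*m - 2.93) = 5.0886*m^5 - 15.662*m^4 - 28.3005*m^3 - 10.3602*m^2 + 5.9592*m + 10.0499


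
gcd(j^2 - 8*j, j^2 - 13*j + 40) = j - 8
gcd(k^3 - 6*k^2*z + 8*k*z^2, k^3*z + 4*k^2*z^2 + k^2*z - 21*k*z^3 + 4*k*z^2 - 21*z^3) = 1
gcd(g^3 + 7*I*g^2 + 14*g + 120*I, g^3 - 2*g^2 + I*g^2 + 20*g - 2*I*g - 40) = g^2 + I*g + 20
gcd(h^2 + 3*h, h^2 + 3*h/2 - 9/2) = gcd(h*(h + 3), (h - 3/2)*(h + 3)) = h + 3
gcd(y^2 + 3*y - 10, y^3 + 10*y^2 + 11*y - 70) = y^2 + 3*y - 10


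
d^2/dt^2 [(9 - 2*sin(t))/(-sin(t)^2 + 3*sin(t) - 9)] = (-2*sin(t)^5 + 30*sin(t)^4 + 31*sin(t)^3 - 351*sin(t)^2 + 135*sin(t) + 108)/(sin(t)^2 - 3*sin(t) + 9)^3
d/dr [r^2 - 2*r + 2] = 2*r - 2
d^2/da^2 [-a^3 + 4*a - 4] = -6*a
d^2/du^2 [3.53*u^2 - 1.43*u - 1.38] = 7.06000000000000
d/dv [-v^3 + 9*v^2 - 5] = 3*v*(6 - v)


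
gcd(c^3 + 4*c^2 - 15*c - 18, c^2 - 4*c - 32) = 1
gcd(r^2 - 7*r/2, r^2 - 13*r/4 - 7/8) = r - 7/2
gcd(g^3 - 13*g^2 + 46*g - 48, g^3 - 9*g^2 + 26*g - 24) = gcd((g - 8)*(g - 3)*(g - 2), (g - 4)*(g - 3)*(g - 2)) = g^2 - 5*g + 6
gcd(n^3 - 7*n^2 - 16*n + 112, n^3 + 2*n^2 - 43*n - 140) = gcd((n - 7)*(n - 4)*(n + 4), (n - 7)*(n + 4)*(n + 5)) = n^2 - 3*n - 28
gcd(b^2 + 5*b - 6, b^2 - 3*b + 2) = b - 1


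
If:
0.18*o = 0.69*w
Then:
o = 3.83333333333333*w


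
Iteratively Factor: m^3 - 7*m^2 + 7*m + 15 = (m - 3)*(m^2 - 4*m - 5) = (m - 5)*(m - 3)*(m + 1)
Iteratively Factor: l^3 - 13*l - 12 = (l - 4)*(l^2 + 4*l + 3) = (l - 4)*(l + 3)*(l + 1)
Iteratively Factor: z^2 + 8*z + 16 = (z + 4)*(z + 4)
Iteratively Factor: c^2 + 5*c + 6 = (c + 3)*(c + 2)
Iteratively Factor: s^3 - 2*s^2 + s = (s)*(s^2 - 2*s + 1) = s*(s - 1)*(s - 1)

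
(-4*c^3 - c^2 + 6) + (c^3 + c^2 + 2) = 8 - 3*c^3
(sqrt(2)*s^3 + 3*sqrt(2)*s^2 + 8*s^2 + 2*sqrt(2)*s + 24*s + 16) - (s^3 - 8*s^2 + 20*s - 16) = -s^3 + sqrt(2)*s^3 + 3*sqrt(2)*s^2 + 16*s^2 + 2*sqrt(2)*s + 4*s + 32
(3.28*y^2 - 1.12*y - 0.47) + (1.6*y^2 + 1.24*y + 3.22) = 4.88*y^2 + 0.12*y + 2.75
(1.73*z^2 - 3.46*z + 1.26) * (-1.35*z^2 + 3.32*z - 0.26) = -2.3355*z^4 + 10.4146*z^3 - 13.638*z^2 + 5.0828*z - 0.3276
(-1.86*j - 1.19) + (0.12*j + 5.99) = 4.8 - 1.74*j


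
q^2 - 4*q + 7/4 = (q - 7/2)*(q - 1/2)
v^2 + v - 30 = (v - 5)*(v + 6)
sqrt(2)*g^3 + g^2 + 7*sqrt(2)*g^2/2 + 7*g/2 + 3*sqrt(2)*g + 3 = (g + 3/2)*(g + 2)*(sqrt(2)*g + 1)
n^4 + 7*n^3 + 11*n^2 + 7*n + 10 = (n + 2)*(n + 5)*(n - I)*(n + I)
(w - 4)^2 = w^2 - 8*w + 16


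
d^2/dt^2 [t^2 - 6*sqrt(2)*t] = 2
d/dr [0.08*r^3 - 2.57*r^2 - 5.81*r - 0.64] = 0.24*r^2 - 5.14*r - 5.81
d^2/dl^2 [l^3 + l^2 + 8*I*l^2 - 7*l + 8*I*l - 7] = 6*l + 2 + 16*I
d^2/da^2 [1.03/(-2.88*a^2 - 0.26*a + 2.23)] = (17.086464*a^2 + 1.542528*a - 1.03*(5.76*a + 0.26)*(11.52*a + 0.52) - 13.230144)/(2.88*a^2 + 0.26*a - 2.23)^3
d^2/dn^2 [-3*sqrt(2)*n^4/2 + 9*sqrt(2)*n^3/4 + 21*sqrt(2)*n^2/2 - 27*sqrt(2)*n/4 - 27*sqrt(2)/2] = sqrt(2)*(-18*n^2 + 27*n/2 + 21)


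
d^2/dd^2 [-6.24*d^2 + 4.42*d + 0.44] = -12.4800000000000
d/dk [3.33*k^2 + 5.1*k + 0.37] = 6.66*k + 5.1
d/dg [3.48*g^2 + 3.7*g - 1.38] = 6.96*g + 3.7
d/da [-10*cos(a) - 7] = 10*sin(a)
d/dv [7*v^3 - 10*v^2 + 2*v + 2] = 21*v^2 - 20*v + 2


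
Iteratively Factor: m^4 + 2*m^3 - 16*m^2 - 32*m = (m - 4)*(m^3 + 6*m^2 + 8*m) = (m - 4)*(m + 4)*(m^2 + 2*m) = (m - 4)*(m + 2)*(m + 4)*(m)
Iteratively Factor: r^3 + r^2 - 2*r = (r)*(r^2 + r - 2) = r*(r - 1)*(r + 2)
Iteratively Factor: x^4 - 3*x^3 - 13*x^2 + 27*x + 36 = (x - 3)*(x^3 - 13*x - 12) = (x - 4)*(x - 3)*(x^2 + 4*x + 3) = (x - 4)*(x - 3)*(x + 1)*(x + 3)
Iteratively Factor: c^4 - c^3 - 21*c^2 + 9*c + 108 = (c - 3)*(c^3 + 2*c^2 - 15*c - 36) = (c - 3)*(c + 3)*(c^2 - c - 12) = (c - 3)*(c + 3)^2*(c - 4)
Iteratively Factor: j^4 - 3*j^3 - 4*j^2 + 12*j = (j)*(j^3 - 3*j^2 - 4*j + 12) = j*(j - 3)*(j^2 - 4) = j*(j - 3)*(j - 2)*(j + 2)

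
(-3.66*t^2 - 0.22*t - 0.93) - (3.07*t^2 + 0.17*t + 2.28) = -6.73*t^2 - 0.39*t - 3.21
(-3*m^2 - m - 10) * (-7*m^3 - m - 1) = 21*m^5 + 7*m^4 + 73*m^3 + 4*m^2 + 11*m + 10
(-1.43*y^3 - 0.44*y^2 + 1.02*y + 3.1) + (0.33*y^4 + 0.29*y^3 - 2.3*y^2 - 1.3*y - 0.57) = 0.33*y^4 - 1.14*y^3 - 2.74*y^2 - 0.28*y + 2.53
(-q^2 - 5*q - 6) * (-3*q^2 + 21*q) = 3*q^4 - 6*q^3 - 87*q^2 - 126*q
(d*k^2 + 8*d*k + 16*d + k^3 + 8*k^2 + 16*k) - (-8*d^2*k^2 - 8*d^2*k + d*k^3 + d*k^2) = 8*d^2*k^2 + 8*d^2*k - d*k^3 + 8*d*k + 16*d + k^3 + 8*k^2 + 16*k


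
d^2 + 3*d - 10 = (d - 2)*(d + 5)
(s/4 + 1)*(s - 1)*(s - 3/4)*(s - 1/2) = s^4/4 + 7*s^3/16 - 59*s^2/32 + 49*s/32 - 3/8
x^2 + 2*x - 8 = (x - 2)*(x + 4)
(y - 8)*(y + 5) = y^2 - 3*y - 40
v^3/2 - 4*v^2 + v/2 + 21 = (v/2 + 1)*(v - 7)*(v - 3)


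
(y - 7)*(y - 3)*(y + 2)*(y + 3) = y^4 - 5*y^3 - 23*y^2 + 45*y + 126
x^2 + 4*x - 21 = (x - 3)*(x + 7)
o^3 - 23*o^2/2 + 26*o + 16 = (o - 8)*(o - 4)*(o + 1/2)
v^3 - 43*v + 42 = (v - 6)*(v - 1)*(v + 7)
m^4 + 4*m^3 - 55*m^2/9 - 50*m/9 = m*(m - 5/3)*(m + 2/3)*(m + 5)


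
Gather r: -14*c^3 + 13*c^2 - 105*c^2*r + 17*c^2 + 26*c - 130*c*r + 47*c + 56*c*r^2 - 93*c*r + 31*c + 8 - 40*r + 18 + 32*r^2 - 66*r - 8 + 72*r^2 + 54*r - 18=-14*c^3 + 30*c^2 + 104*c + r^2*(56*c + 104) + r*(-105*c^2 - 223*c - 52)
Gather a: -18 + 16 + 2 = 0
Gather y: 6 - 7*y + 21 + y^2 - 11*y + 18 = y^2 - 18*y + 45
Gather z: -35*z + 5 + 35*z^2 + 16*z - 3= 35*z^2 - 19*z + 2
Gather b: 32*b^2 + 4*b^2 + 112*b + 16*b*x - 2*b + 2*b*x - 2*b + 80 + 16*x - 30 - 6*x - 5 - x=36*b^2 + b*(18*x + 108) + 9*x + 45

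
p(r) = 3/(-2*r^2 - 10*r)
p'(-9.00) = -0.02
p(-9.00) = -0.04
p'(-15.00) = 0.00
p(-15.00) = -0.01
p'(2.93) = 0.03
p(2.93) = -0.06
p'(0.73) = 0.55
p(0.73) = -0.36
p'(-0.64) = 0.72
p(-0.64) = 0.54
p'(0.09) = 37.03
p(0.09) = -3.27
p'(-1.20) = 0.19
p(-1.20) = 0.33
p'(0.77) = 0.50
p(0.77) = -0.34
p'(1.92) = 0.08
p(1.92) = -0.11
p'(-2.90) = -0.03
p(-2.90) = 0.25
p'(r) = 3*(4*r + 10)/(-2*r^2 - 10*r)^2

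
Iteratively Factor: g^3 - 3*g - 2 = (g + 1)*(g^2 - g - 2) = (g + 1)^2*(g - 2)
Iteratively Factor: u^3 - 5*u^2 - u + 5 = (u - 1)*(u^2 - 4*u - 5) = (u - 5)*(u - 1)*(u + 1)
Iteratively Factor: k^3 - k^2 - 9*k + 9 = (k - 1)*(k^2 - 9) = (k - 1)*(k + 3)*(k - 3)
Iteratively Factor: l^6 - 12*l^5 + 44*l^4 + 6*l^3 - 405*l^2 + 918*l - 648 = (l - 3)*(l^5 - 9*l^4 + 17*l^3 + 57*l^2 - 234*l + 216) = (l - 4)*(l - 3)*(l^4 - 5*l^3 - 3*l^2 + 45*l - 54) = (l - 4)*(l - 3)*(l - 2)*(l^3 - 3*l^2 - 9*l + 27) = (l - 4)*(l - 3)*(l - 2)*(l + 3)*(l^2 - 6*l + 9) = (l - 4)*(l - 3)^2*(l - 2)*(l + 3)*(l - 3)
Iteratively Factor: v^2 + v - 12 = (v + 4)*(v - 3)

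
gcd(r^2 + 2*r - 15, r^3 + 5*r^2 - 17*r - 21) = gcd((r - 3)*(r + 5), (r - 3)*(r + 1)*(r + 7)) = r - 3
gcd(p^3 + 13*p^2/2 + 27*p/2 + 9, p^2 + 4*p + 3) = p + 3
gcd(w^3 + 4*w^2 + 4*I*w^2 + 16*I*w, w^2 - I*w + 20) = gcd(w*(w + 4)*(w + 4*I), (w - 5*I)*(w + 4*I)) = w + 4*I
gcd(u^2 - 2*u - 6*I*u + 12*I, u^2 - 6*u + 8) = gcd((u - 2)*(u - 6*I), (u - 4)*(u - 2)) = u - 2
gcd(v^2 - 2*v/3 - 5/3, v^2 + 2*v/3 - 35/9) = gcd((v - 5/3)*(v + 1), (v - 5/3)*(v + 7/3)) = v - 5/3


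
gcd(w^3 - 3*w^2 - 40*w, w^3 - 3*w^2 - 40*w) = w^3 - 3*w^2 - 40*w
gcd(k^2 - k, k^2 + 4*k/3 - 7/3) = k - 1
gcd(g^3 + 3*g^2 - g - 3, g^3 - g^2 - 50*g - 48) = g + 1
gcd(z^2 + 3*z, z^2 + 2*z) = z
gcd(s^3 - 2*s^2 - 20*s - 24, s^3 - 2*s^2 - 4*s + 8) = s + 2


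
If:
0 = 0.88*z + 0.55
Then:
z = -0.62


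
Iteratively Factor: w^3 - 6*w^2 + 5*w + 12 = (w + 1)*(w^2 - 7*w + 12) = (w - 4)*(w + 1)*(w - 3)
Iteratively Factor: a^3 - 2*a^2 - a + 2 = (a + 1)*(a^2 - 3*a + 2) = (a - 2)*(a + 1)*(a - 1)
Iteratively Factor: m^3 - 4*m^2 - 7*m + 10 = (m - 1)*(m^2 - 3*m - 10) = (m - 1)*(m + 2)*(m - 5)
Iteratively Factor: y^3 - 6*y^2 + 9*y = (y - 3)*(y^2 - 3*y) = (y - 3)^2*(y)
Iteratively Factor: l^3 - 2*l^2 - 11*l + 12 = (l + 3)*(l^2 - 5*l + 4) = (l - 4)*(l + 3)*(l - 1)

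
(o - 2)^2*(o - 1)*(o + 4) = o^4 - o^3 - 12*o^2 + 28*o - 16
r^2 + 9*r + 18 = (r + 3)*(r + 6)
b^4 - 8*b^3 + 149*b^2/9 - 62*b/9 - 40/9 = (b - 5)*(b - 2)*(b - 4/3)*(b + 1/3)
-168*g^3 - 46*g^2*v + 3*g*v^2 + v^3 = (-7*g + v)*(4*g + v)*(6*g + v)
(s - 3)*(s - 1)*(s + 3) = s^3 - s^2 - 9*s + 9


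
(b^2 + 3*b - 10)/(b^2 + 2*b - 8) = (b + 5)/(b + 4)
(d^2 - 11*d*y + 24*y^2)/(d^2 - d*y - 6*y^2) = (d - 8*y)/(d + 2*y)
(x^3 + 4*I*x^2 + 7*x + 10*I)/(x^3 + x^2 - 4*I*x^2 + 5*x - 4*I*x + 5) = (x^2 + 3*I*x + 10)/(x^2 + x*(1 - 5*I) - 5*I)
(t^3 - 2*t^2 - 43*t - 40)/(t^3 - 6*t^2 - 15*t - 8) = (t + 5)/(t + 1)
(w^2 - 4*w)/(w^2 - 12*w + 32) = w/(w - 8)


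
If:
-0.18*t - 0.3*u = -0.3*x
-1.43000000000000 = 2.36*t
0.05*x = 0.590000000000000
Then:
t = -0.61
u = 12.16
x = 11.80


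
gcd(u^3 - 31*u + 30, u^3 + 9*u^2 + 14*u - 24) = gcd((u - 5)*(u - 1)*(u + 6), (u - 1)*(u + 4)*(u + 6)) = u^2 + 5*u - 6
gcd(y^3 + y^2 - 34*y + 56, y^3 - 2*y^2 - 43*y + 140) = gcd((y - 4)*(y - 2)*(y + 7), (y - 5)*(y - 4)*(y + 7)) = y^2 + 3*y - 28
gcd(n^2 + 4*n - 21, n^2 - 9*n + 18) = n - 3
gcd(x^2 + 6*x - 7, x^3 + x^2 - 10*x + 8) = x - 1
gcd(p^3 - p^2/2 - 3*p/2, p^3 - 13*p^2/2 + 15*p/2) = p^2 - 3*p/2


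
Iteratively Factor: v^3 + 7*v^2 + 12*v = (v + 3)*(v^2 + 4*v) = v*(v + 3)*(v + 4)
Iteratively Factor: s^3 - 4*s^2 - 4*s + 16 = (s - 2)*(s^2 - 2*s - 8) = (s - 4)*(s - 2)*(s + 2)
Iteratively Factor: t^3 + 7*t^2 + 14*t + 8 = (t + 2)*(t^2 + 5*t + 4) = (t + 2)*(t + 4)*(t + 1)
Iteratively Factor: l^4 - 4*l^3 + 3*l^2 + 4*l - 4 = (l - 1)*(l^3 - 3*l^2 + 4) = (l - 2)*(l - 1)*(l^2 - l - 2) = (l - 2)*(l - 1)*(l + 1)*(l - 2)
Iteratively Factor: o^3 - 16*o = (o - 4)*(o^2 + 4*o) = o*(o - 4)*(o + 4)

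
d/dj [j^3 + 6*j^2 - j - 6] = 3*j^2 + 12*j - 1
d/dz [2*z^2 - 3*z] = 4*z - 3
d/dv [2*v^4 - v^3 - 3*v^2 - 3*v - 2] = 8*v^3 - 3*v^2 - 6*v - 3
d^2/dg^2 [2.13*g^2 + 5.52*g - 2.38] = 4.26000000000000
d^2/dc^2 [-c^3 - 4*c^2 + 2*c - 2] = -6*c - 8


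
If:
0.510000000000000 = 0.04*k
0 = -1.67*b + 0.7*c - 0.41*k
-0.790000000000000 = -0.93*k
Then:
No Solution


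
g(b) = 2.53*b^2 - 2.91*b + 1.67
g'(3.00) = 12.27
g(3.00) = 15.71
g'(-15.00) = -78.81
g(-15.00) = 614.57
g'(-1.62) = -11.11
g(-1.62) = 13.02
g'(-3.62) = -21.23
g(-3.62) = 45.36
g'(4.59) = 20.32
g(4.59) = 41.62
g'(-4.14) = -23.86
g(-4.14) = 57.08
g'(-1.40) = -9.99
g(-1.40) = 10.70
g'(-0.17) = -3.77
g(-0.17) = 2.24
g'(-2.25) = -14.30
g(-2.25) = 21.03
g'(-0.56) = -5.74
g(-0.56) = 4.09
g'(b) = 5.06*b - 2.91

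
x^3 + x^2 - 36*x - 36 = (x - 6)*(x + 1)*(x + 6)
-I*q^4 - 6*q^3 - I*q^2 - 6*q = q*(q - 6*I)*(q - I)*(-I*q + 1)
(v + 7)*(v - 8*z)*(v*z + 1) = v^3*z - 8*v^2*z^2 + 7*v^2*z + v^2 - 56*v*z^2 - 8*v*z + 7*v - 56*z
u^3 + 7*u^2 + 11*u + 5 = (u + 1)^2*(u + 5)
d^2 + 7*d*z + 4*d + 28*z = (d + 4)*(d + 7*z)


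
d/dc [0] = 0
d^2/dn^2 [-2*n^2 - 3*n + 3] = -4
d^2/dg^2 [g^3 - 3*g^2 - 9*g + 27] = 6*g - 6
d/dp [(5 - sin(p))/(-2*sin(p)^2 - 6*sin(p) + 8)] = (-sin(p)^2 + 10*sin(p) + 11)*cos(p)/(2*(sin(p)^2 + 3*sin(p) - 4)^2)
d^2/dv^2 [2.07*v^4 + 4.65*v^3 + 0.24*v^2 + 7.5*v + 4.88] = 24.84*v^2 + 27.9*v + 0.48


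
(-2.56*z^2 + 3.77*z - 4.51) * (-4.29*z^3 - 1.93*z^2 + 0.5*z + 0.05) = 10.9824*z^5 - 11.2325*z^4 + 10.7918*z^3 + 10.4613*z^2 - 2.0665*z - 0.2255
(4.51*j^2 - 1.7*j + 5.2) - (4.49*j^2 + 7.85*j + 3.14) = 0.0199999999999996*j^2 - 9.55*j + 2.06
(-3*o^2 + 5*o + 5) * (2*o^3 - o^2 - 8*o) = -6*o^5 + 13*o^4 + 29*o^3 - 45*o^2 - 40*o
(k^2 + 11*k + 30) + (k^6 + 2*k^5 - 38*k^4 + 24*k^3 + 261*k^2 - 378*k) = k^6 + 2*k^5 - 38*k^4 + 24*k^3 + 262*k^2 - 367*k + 30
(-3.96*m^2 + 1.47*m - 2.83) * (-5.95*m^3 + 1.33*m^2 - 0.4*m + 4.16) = 23.562*m^5 - 14.0133*m^4 + 20.3776*m^3 - 20.8255*m^2 + 7.2472*m - 11.7728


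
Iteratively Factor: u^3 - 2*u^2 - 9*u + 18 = (u - 3)*(u^2 + u - 6) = (u - 3)*(u + 3)*(u - 2)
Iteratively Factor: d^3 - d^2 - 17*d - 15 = (d + 1)*(d^2 - 2*d - 15) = (d - 5)*(d + 1)*(d + 3)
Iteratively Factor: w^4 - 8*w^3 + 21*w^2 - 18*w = (w - 2)*(w^3 - 6*w^2 + 9*w) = (w - 3)*(w - 2)*(w^2 - 3*w) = (w - 3)^2*(w - 2)*(w)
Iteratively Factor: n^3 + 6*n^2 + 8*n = (n + 4)*(n^2 + 2*n) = n*(n + 4)*(n + 2)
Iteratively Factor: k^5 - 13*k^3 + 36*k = (k + 2)*(k^4 - 2*k^3 - 9*k^2 + 18*k) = (k + 2)*(k + 3)*(k^3 - 5*k^2 + 6*k) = (k - 3)*(k + 2)*(k + 3)*(k^2 - 2*k) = (k - 3)*(k - 2)*(k + 2)*(k + 3)*(k)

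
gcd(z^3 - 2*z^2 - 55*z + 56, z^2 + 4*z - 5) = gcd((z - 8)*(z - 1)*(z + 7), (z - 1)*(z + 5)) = z - 1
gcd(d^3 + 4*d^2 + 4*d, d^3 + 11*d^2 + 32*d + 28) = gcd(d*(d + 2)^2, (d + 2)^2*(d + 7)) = d^2 + 4*d + 4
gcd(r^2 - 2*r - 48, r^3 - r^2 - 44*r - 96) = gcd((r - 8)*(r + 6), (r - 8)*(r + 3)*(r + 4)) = r - 8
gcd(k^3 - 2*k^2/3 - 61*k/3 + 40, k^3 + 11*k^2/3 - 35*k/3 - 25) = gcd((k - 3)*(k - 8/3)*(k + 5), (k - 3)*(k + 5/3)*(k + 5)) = k^2 + 2*k - 15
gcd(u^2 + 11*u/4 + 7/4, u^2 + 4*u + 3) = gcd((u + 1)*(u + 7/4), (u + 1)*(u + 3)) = u + 1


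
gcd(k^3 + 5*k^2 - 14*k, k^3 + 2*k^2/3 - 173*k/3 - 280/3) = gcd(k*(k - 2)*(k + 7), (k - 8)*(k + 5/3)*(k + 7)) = k + 7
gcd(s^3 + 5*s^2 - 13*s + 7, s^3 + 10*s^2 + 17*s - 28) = s^2 + 6*s - 7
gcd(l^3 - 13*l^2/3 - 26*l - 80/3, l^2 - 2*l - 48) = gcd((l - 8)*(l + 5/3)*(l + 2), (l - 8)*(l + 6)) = l - 8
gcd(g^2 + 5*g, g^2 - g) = g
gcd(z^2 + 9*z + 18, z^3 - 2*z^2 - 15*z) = z + 3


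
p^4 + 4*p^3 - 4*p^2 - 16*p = p*(p - 2)*(p + 2)*(p + 4)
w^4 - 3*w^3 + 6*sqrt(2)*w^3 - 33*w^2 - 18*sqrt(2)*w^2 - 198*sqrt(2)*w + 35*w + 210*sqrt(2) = (w - 7)*(w - 1)*(w + 5)*(w + 6*sqrt(2))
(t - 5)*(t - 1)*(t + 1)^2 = t^4 - 4*t^3 - 6*t^2 + 4*t + 5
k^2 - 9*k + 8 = (k - 8)*(k - 1)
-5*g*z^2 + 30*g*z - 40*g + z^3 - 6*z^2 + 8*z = (-5*g + z)*(z - 4)*(z - 2)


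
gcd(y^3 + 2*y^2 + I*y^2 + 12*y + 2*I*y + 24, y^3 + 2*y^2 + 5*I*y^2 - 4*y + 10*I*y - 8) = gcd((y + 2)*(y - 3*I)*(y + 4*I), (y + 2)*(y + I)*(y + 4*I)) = y^2 + y*(2 + 4*I) + 8*I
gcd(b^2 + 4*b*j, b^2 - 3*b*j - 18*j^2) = 1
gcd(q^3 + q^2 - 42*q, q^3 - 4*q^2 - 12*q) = q^2 - 6*q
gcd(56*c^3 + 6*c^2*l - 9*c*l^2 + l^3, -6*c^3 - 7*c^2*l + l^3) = 2*c + l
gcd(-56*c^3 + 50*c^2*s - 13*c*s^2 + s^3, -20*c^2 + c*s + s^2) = -4*c + s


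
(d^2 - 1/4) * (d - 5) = d^3 - 5*d^2 - d/4 + 5/4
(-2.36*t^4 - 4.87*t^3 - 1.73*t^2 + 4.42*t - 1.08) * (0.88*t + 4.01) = -2.0768*t^5 - 13.7492*t^4 - 21.0511*t^3 - 3.0477*t^2 + 16.7738*t - 4.3308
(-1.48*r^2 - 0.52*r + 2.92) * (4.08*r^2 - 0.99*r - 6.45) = -6.0384*r^4 - 0.6564*r^3 + 21.9744*r^2 + 0.4632*r - 18.834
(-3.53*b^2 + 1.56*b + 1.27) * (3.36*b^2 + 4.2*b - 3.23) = -11.8608*b^4 - 9.5844*b^3 + 22.2211*b^2 + 0.2952*b - 4.1021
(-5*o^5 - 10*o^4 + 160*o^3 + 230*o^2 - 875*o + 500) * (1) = -5*o^5 - 10*o^4 + 160*o^3 + 230*o^2 - 875*o + 500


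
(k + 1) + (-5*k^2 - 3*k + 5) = -5*k^2 - 2*k + 6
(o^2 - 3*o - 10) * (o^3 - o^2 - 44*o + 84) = o^5 - 4*o^4 - 51*o^3 + 226*o^2 + 188*o - 840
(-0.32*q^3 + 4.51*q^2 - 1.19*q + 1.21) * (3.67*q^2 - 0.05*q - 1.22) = -1.1744*q^5 + 16.5677*q^4 - 4.2024*q^3 - 1.002*q^2 + 1.3913*q - 1.4762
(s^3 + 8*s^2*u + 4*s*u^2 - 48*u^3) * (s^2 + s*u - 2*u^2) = s^5 + 9*s^4*u + 10*s^3*u^2 - 60*s^2*u^3 - 56*s*u^4 + 96*u^5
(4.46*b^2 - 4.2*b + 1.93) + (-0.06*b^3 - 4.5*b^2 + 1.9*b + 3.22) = -0.06*b^3 - 0.04*b^2 - 2.3*b + 5.15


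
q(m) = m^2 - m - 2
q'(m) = 2*m - 1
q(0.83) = -2.14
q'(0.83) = 0.66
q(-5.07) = 28.77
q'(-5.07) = -11.14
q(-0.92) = -0.23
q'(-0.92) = -2.84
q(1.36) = -1.51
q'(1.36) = 1.72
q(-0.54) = -1.17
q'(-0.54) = -2.08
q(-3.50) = 13.75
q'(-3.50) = -8.00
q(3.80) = 8.64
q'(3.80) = 6.60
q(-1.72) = 2.68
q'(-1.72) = -4.44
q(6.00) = 28.00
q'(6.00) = 11.00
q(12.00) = 130.00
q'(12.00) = 23.00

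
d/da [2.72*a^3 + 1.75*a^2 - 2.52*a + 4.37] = 8.16*a^2 + 3.5*a - 2.52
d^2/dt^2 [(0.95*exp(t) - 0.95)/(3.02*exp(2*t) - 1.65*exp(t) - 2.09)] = (8.66438*exp(4*t) - 29.92367*exp(3*t) + 50.17881*exp(2*t) - 29.84729*exp(t) + 7.42577)*exp(t)/(27.543608*exp(6*t) - 45.14598*exp(5*t) - 32.519058*exp(4*t) + 57.994695*exp(3*t) + 22.504911*exp(2*t) - 21.622095*exp(t) - 9.129329)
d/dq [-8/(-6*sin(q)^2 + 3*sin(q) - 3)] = 8*(1 - 4*sin(q))*cos(q)/(3*(-sin(q) - cos(2*q) + 2)^2)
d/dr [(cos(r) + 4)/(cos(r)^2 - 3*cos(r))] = (sin(r) - 12*sin(r)/cos(r)^2 + 8*tan(r))/(cos(r) - 3)^2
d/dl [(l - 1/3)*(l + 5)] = 2*l + 14/3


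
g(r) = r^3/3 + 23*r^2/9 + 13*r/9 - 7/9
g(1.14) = 4.68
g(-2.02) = 3.98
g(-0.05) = -0.84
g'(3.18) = 27.81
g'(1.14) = 8.57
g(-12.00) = -226.11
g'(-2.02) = -4.80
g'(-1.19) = -3.22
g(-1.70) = 2.51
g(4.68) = 96.12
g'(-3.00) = -4.89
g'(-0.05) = 1.19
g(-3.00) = 8.89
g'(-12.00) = 84.11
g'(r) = r^2 + 46*r/9 + 13/9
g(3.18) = 40.38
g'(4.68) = 47.27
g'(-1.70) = -4.35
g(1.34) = 6.55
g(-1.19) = 0.56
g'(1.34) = 10.09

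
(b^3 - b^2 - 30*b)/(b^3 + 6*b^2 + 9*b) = (b^2 - b - 30)/(b^2 + 6*b + 9)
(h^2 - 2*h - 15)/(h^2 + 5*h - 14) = (h^2 - 2*h - 15)/(h^2 + 5*h - 14)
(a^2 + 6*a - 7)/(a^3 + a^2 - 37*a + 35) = 1/(a - 5)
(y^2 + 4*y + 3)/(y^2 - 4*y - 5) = (y + 3)/(y - 5)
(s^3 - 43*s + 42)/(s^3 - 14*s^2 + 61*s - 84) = (s^3 - 43*s + 42)/(s^3 - 14*s^2 + 61*s - 84)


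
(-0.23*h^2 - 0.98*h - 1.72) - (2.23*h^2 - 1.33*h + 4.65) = -2.46*h^2 + 0.35*h - 6.37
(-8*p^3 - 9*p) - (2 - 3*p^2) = -8*p^3 + 3*p^2 - 9*p - 2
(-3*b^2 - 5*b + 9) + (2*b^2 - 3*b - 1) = -b^2 - 8*b + 8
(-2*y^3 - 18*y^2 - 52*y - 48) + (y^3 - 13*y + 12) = -y^3 - 18*y^2 - 65*y - 36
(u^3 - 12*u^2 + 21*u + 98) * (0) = 0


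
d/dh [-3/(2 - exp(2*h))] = -6*exp(2*h)/(exp(2*h) - 2)^2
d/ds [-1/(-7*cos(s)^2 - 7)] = 4*sin(2*s)/(7*(cos(2*s) + 3)^2)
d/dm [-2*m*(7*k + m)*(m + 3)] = -28*k*m - 42*k - 6*m^2 - 12*m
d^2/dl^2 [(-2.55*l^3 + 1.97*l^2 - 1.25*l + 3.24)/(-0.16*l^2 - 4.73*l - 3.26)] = (-1.11022302462516e-16*l^5 + 114.487422*l^3 + 241.590588*l^2 + 143.978088*l - 222.018668)/(0.004096*l^6 + 0.363264*l^5 + 10.98936*l^4 + 120.626825*l^3 + 223.90821*l^2 + 150.805644*l + 34.645976)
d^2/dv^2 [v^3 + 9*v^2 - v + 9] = 6*v + 18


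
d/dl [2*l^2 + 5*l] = 4*l + 5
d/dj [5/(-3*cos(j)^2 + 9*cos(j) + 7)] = 15*(3 - 2*cos(j))*sin(j)/(-3*cos(j)^2 + 9*cos(j) + 7)^2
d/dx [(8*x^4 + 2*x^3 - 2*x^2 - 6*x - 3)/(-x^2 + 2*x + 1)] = 2*x*(-8*x^4 + 23*x^3 + 20*x^2 - 2*x - 5)/(x^4 - 4*x^3 + 2*x^2 + 4*x + 1)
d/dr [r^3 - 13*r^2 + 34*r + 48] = 3*r^2 - 26*r + 34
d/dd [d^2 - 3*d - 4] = 2*d - 3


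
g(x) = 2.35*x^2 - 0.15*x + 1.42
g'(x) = 4.7*x - 0.15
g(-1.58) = 7.52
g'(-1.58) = -7.58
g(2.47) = 15.39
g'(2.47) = 11.46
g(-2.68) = 18.70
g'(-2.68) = -12.75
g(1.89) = 9.53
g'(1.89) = 8.73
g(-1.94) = 10.56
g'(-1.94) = -9.27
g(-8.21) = 161.05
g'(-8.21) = -38.74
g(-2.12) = 12.30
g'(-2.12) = -10.11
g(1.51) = 6.55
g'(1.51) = 6.95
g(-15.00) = 532.42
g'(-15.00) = -70.65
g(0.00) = 1.42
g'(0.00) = -0.15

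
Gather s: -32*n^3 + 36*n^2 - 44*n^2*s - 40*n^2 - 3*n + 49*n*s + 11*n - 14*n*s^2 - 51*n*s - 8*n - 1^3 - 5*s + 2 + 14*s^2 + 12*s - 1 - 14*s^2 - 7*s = -32*n^3 - 4*n^2 - 14*n*s^2 + s*(-44*n^2 - 2*n)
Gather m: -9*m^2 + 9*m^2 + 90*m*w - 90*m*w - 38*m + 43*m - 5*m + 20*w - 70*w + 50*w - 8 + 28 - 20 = 0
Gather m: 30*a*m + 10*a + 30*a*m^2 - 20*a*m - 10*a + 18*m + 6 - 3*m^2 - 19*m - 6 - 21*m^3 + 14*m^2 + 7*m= -21*m^3 + m^2*(30*a + 11) + m*(10*a + 6)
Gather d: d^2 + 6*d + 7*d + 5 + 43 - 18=d^2 + 13*d + 30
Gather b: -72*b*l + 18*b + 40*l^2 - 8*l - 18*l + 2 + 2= b*(18 - 72*l) + 40*l^2 - 26*l + 4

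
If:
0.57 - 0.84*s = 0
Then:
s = 0.68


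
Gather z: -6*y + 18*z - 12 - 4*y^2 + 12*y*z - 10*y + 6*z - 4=-4*y^2 - 16*y + z*(12*y + 24) - 16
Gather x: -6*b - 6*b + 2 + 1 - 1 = 2 - 12*b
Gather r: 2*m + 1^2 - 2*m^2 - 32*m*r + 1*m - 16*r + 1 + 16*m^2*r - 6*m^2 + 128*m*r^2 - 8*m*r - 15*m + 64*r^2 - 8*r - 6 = -8*m^2 - 12*m + r^2*(128*m + 64) + r*(16*m^2 - 40*m - 24) - 4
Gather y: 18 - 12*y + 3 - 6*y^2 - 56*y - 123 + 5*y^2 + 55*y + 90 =-y^2 - 13*y - 12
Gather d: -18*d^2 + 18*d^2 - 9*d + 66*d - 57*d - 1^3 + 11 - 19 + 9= 0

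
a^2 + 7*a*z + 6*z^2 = (a + z)*(a + 6*z)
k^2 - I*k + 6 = (k - 3*I)*(k + 2*I)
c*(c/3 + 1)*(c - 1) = c^3/3 + 2*c^2/3 - c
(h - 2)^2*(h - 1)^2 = h^4 - 6*h^3 + 13*h^2 - 12*h + 4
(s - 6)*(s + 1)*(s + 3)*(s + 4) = s^4 + 2*s^3 - 29*s^2 - 102*s - 72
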